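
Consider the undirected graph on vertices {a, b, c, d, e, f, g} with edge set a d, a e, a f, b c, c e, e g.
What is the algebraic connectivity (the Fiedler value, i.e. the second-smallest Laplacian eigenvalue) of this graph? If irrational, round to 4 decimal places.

Reading degrees in the order [a, b, c, d, e, f, g] gives [3, 1, 2, 1, 3, 1, 1]; set D = diag(3, 1, 2, 1, 3, 1, 1) and form L = D - A. The smallest Laplacian eigenvalue is always 0. The next one, lambda_2 = 0.3217, measures how hard the graph is to disconnect: larger values mean better connectivity. By the matrix-tree theorem the graph has (1/7) * product of the nonzero eigenvalues = 1 spanning tree.

0.3217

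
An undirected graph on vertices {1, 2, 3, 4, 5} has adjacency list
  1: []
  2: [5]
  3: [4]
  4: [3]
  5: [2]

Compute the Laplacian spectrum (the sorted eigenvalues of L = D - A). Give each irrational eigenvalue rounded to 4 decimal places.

With the vertex order [1, 2, 3, 4, 5], the degrees are [0, 1, 1, 1, 1], giving D = diag(0, 1, 1, 1, 1) and L = D - A. The multiplicity of 0 as a Laplacian eigenvalue equals the number of connected components. The 3 zero eigenvalues correspond to the 3 connected components. The largest eigenvalue, 2, is at most the vertex count 5. There are 3 zeros in the spectrum, matching the 3 components.

[0, 0, 0, 2, 2]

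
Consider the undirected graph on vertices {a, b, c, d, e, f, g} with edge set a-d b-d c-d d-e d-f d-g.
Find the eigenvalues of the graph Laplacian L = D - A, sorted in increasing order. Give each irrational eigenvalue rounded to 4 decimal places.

Each diagonal entry of L is the vertex degree and each off-diagonal entry is -1 where an edge is present, 0 otherwise; in the order [a, b, c, d, e, f, g] the diagonal is [1, 1, 1, 6, 1, 1, 1]. L is symmetric positive semidefinite, so every eigenvalue is real and nonnegative. The single zero eigenvalue shows the graph is connected. There is one zero in the spectrum, matching the 1 component. The largest eigenvalue, 7, is at most the vertex count 7.

[0, 1, 1, 1, 1, 1, 7]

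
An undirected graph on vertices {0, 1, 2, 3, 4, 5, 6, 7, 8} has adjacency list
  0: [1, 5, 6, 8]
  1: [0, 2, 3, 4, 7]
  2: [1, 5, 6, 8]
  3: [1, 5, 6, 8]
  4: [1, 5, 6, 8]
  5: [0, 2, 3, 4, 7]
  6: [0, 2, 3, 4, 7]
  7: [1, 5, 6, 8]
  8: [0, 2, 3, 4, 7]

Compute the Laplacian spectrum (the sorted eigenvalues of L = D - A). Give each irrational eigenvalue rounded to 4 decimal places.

With the vertex order [0, 1, 2, 3, 4, 5, 6, 7, 8], the degrees are [4, 5, 4, 4, 4, 5, 5, 4, 5], giving D = diag(4, 5, 4, 4, 4, 5, 5, 4, 5) and L = D - A. L is symmetric positive semidefinite, so every eigenvalue is real and nonnegative. The eigenvalues sum to 40, which equals trace(L) = 2|E|. By the matrix-tree theorem the graph has (1/9) * product of the nonzero eigenvalues = 32000 spanning trees.

[0, 4, 4, 4, 4, 5, 5, 5, 9]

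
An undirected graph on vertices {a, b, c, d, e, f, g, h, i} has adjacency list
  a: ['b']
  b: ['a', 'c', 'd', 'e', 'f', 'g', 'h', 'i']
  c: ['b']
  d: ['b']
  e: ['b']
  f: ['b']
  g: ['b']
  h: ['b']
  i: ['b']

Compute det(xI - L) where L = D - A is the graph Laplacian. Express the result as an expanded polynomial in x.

Reading degrees in the order [a, b, c, d, e, f, g, h, i] gives [1, 8, 1, 1, 1, 1, 1, 1, 1]; set D = diag(1, 8, 1, 1, 1, 1, 1, 1, 1) and form L = D - A. L has integer entries, so p(x) = det(xI - L) has integer coefficients. Expanding the determinant yields x^9 - 16x^8 + 84x^7 - 224x^6 + 350x^5 - 336x^4 + 196x^3 - 64x^2 + 9x. The coefficient of x^8 equals -trace(L) = -16, matching the sum of degrees. By the matrix-tree theorem the graph has (1/9) * product of the nonzero eigenvalues = 1 spanning tree.

x^9 - 16x^8 + 84x^7 - 224x^6 + 350x^5 - 336x^4 + 196x^3 - 64x^2 + 9x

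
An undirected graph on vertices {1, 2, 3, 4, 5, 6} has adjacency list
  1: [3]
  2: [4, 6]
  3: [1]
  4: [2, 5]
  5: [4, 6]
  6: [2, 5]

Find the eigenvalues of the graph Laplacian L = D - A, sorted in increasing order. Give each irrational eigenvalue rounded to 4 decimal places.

[0, 0, 2, 2, 2, 4]

Reading degrees in the order [1, 2, 3, 4, 5, 6] gives [1, 2, 1, 2, 2, 2]; set D = diag(1, 2, 1, 2, 2, 2) and form L = D - A. Diagonalising L (or applying a numerical eigensolver to the 6x6 matrix) gives the spectrum above. The 2 zero eigenvalues correspond to the 2 connected components.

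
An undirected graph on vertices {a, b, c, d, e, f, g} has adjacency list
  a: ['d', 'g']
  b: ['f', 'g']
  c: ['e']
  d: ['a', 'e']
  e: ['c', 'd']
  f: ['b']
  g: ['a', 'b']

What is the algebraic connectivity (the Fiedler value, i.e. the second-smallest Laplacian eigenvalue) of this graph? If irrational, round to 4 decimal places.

0.1981

Each diagonal entry of L is the vertex degree and each off-diagonal entry is -1 where an edge is present, 0 otherwise; in the order [a, b, c, d, e, f, g] the diagonal is [2, 2, 1, 2, 2, 1, 2]. The smallest Laplacian eigenvalue is always 0. The next one, lambda_2 = 0.1981, measures how hard the graph is to disconnect: larger values mean better connectivity. By the matrix-tree theorem the graph has (1/7) * product of the nonzero eigenvalues = 1 spanning tree. The largest eigenvalue, 3.8019, is at most the vertex count 7.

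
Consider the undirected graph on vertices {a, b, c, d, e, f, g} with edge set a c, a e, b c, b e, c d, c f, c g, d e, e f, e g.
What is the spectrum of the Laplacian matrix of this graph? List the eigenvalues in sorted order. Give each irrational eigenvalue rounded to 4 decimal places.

[0, 2, 2, 2, 2, 5, 7]

Reading degrees in the order [a, b, c, d, e, f, g] gives [2, 2, 5, 2, 5, 2, 2]; set D = diag(2, 2, 5, 2, 5, 2, 2) and form L = D - A. L is symmetric positive semidefinite, so every eigenvalue is real and nonnegative. The eigenvalues sum to 20, which equals trace(L) = 2|E|.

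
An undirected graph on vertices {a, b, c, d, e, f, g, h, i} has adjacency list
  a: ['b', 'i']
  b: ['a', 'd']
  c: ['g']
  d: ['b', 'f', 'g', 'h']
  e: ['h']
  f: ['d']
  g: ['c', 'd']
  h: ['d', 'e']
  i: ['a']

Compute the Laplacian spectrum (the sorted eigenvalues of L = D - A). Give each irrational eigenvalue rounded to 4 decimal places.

Reading degrees in the order [a, b, c, d, e, f, g, h, i] gives [2, 2, 1, 4, 1, 1, 2, 2, 1]; set D = diag(2, 2, 1, 4, 1, 1, 2, 2, 1) and form L = D - A. The multiplicity of 0 as a Laplacian eigenvalue equals the number of connected components. By the matrix-tree theorem the graph has (1/9) * product of the nonzero eigenvalues = 1 spanning tree.

[0, 0.2398, 0.3820, 0.7199, 1.4240, 2.2032, 2.6180, 3.1692, 5.2439]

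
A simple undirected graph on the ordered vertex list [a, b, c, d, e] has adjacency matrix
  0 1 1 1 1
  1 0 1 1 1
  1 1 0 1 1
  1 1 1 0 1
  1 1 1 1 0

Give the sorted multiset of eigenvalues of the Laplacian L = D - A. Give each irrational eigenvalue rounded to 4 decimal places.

[0, 5, 5, 5, 5]

Reading degrees in the order [a, b, c, d, e] gives [4, 4, 4, 4, 4]; set D = diag(4, 4, 4, 4, 4) and form L = D - A. The multiplicity of 0 as a Laplacian eigenvalue equals the number of connected components. The eigenvalues sum to 20, which equals trace(L) = 2|E|.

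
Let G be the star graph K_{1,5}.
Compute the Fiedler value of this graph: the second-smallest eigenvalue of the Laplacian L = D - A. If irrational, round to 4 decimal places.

The graph has 6 vertices and degree multiset [5, 1, 1, 1, 1, 1]; D is the diagonal matrix of degrees and L = D - A. The smallest Laplacian eigenvalue is always 0. The next one, lambda_2 = 1, measures how hard the graph is to disconnect: larger values mean better connectivity. By the matrix-tree theorem the graph has (1/6) * product of the nonzero eigenvalues = 1 spanning tree. There is one zero in the spectrum, matching the 1 component.

1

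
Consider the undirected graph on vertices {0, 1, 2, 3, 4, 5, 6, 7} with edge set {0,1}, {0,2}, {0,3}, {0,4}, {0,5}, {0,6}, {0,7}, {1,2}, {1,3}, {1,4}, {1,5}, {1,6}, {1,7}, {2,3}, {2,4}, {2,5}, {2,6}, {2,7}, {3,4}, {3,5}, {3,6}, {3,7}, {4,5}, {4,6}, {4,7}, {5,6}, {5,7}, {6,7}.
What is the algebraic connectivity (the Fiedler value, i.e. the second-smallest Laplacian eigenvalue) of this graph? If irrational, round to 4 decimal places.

8

With the vertex order [0, 1, 2, 3, 4, 5, 6, 7], the degrees are [7, 7, 7, 7, 7, 7, 7, 7], giving D = diag(7, 7, 7, 7, 7, 7, 7, 7) and L = D - A. The smallest Laplacian eigenvalue is always 0. The next one, lambda_2 = 8, measures how hard the graph is to disconnect: larger values mean better connectivity.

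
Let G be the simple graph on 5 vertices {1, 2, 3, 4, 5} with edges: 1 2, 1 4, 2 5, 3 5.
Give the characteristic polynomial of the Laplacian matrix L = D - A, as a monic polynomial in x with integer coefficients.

x^5 - 8x^4 + 21x^3 - 20x^2 + 5x

Each diagonal entry of L is the vertex degree and each off-diagonal entry is -1 where an edge is present, 0 otherwise; in the order [1, 2, 3, 4, 5] the diagonal is [2, 2, 1, 1, 2]. L has integer entries, so p(x) = det(xI - L) has integer coefficients. Expanding the determinant yields x^5 - 8x^4 + 21x^3 - 20x^2 + 5x. The coefficient of x^4 equals -trace(L) = -8, matching the sum of degrees. By the matrix-tree theorem the graph has (1/5) * product of the nonzero eigenvalues = 1 spanning tree.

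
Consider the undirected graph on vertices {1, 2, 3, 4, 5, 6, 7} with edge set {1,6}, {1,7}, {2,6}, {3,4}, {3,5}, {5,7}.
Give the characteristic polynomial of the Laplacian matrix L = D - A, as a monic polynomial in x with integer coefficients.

With the vertex order [1, 2, 3, 4, 5, 6, 7], the degrees are [2, 1, 2, 1, 2, 2, 2], giving D = diag(2, 1, 2, 1, 2, 2, 2) and L = D - A. Computing det(xI - L) by cofactor expansion (or equivalently via sum-over-permutations) gives x^7 - 12x^6 + 55x^5 - 120x^4 + 126x^3 - 56x^2 + 7x. Since p(0) = det(-L) = 0, x divides p(x). By the matrix-tree theorem the graph has (1/7) * product of the nonzero eigenvalues = 1 spanning tree.

x^7 - 12x^6 + 55x^5 - 120x^4 + 126x^3 - 56x^2 + 7x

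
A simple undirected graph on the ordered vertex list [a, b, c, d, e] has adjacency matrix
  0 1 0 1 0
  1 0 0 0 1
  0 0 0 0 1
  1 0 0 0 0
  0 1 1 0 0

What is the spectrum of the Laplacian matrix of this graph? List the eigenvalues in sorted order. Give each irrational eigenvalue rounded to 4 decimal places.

[0, 0.3820, 1.3820, 2.6180, 3.6180]

Each diagonal entry of L is the vertex degree and each off-diagonal entry is -1 where an edge is present, 0 otherwise; in the order [a, b, c, d, e] the diagonal is [2, 2, 1, 1, 2]. Diagonalising L (or applying a numerical eigensolver to the 5x5 matrix) gives the spectrum above. There is one zero in the spectrum, matching the 1 component.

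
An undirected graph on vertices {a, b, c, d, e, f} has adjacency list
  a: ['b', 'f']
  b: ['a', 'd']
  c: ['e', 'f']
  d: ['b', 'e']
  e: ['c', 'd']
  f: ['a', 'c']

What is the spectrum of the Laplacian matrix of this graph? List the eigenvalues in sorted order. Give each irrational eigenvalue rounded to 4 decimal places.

[0, 1, 1, 3, 3, 4]

Reading degrees in the order [a, b, c, d, e, f] gives [2, 2, 2, 2, 2, 2]; set D = diag(2, 2, 2, 2, 2, 2) and form L = D - A. The multiplicity of 0 as a Laplacian eigenvalue equals the number of connected components. The single zero eigenvalue shows the graph is connected. There is one zero in the spectrum, matching the 1 component.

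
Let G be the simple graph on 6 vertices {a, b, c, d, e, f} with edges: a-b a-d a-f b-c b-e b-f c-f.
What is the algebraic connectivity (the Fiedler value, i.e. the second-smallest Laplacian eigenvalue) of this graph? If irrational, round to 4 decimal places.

Reading degrees in the order [a, b, c, d, e, f] gives [3, 4, 2, 1, 1, 3]; set D = diag(3, 4, 2, 1, 1, 3) and form L = D - A. The smallest Laplacian eigenvalue is always 0. The next one, lambda_2 = 0.6972, measures how hard the graph is to disconnect: larger values mean better connectivity. By the matrix-tree theorem the graph has (1/6) * product of the nonzero eigenvalues = 8 spanning trees. The largest eigenvalue, 5.1149, is at most the vertex count 6.

0.6972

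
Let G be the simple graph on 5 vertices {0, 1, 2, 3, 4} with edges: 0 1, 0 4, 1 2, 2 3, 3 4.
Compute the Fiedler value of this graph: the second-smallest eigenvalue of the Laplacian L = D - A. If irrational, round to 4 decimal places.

Reading degrees in the order [0, 1, 2, 3, 4] gives [2, 2, 2, 2, 2]; set D = diag(2, 2, 2, 2, 2) and form L = D - A. The smallest Laplacian eigenvalue is always 0. The next one, lambda_2 = 1.3820, measures how hard the graph is to disconnect: larger values mean better connectivity. The eigenvalues sum to 10, which equals trace(L) = 2|E|.

1.3820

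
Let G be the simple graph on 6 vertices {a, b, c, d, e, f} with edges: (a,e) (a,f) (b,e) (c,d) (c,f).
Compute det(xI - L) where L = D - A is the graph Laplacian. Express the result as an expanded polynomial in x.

Each diagonal entry of L is the vertex degree and each off-diagonal entry is -1 where an edge is present, 0 otherwise; in the order [a, b, c, d, e, f] the diagonal is [2, 1, 2, 1, 2, 2]. Computing det(xI - L) by cofactor expansion (or equivalently via sum-over-permutations) gives x^6 - 10x^5 + 36x^4 - 56x^3 + 35x^2 - 6x. The coefficient of x^5 equals -trace(L) = -10, matching the sum of degrees. By the matrix-tree theorem the graph has (1/6) * product of the nonzero eigenvalues = 1 spanning tree.

x^6 - 10x^5 + 36x^4 - 56x^3 + 35x^2 - 6x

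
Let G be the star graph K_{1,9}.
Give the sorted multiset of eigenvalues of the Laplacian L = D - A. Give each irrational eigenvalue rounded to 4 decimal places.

The graph has 10 vertices and degree multiset [9, 1, 1, 1, 1, 1, 1, 1, 1, 1]; D is the diagonal matrix of degrees and L = D - A. L is symmetric positive semidefinite, so every eigenvalue is real and nonnegative. The single zero eigenvalue shows the graph is connected. There is one zero in the spectrum, matching the 1 component. The largest eigenvalue, 10, is at most the vertex count 10.

[0, 1, 1, 1, 1, 1, 1, 1, 1, 10]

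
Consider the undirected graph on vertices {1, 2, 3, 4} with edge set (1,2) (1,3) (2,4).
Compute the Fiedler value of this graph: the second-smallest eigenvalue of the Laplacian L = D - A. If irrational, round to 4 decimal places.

0.5858

With the vertex order [1, 2, 3, 4], the degrees are [2, 2, 1, 1], giving D = diag(2, 2, 1, 1) and L = D - A. The smallest Laplacian eigenvalue is always 0. The next one, lambda_2 = 0.5858, measures how hard the graph is to disconnect: larger values mean better connectivity. By the matrix-tree theorem the graph has (1/4) * product of the nonzero eigenvalues = 1 spanning tree.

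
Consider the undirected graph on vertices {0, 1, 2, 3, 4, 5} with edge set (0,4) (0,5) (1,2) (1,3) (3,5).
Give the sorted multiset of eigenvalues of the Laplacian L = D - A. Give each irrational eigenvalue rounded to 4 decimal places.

[0, 0.2679, 1, 2, 3, 3.7321]

With the vertex order [0, 1, 2, 3, 4, 5], the degrees are [2, 2, 1, 2, 1, 2], giving D = diag(2, 2, 1, 2, 1, 2) and L = D - A. Diagonalising L (or applying a numerical eigensolver to the 6x6 matrix) gives the spectrum above. The single zero eigenvalue shows the graph is connected. The largest eigenvalue, 3.7321, is at most the vertex count 6.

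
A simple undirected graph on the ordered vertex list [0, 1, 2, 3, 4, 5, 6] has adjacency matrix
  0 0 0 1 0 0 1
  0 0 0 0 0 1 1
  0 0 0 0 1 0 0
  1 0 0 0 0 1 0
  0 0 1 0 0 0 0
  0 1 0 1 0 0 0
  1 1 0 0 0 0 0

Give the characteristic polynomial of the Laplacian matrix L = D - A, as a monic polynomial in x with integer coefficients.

x^7 - 12x^6 + 55x^5 - 120x^4 + 125x^3 - 50x^2

With the vertex order [0, 1, 2, 3, 4, 5, 6], the degrees are [2, 2, 1, 2, 1, 2, 2], giving D = diag(2, 2, 1, 2, 1, 2, 2) and L = D - A. Computing det(xI - L) by cofactor expansion (or equivalently via sum-over-permutations) gives x^7 - 12x^6 + 55x^5 - 120x^4 + 125x^3 - 50x^2. The constant term is 0 because L is singular (the all-ones vector lies in its kernel). The eigenvalues sum to 12, which equals trace(L) = 2|E|.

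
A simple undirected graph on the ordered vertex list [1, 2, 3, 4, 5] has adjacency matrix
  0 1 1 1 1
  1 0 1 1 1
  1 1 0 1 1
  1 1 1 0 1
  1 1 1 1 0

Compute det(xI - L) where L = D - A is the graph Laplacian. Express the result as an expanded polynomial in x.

Reading degrees in the order [1, 2, 3, 4, 5] gives [4, 4, 4, 4, 4]; set D = diag(4, 4, 4, 4, 4) and form L = D - A. The eigenvalues of L are [0, 5, 5, 5, 5]; the characteristic polynomial is the product of (x - lambda_i), which multiplies out to x^5 - 20x^4 + 150x^3 - 500x^2 + 625x. The coefficient of x^4 equals -trace(L) = -20, matching the sum of degrees.

x^5 - 20x^4 + 150x^3 - 500x^2 + 625x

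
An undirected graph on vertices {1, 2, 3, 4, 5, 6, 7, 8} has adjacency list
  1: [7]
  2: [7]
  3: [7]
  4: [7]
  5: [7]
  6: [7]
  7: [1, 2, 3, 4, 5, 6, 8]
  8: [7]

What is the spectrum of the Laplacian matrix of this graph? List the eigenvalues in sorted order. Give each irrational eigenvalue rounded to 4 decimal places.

Each diagonal entry of L is the vertex degree and each off-diagonal entry is -1 where an edge is present, 0 otherwise; in the order [1, 2, 3, 4, 5, 6, 7, 8] the diagonal is [1, 1, 1, 1, 1, 1, 7, 1]. Since every row of L sums to 0, the all-ones vector is in the kernel and 0 is an eigenvalue. The largest eigenvalue, 8, is at most the vertex count 8. There is one zero in the spectrum, matching the 1 component.

[0, 1, 1, 1, 1, 1, 1, 8]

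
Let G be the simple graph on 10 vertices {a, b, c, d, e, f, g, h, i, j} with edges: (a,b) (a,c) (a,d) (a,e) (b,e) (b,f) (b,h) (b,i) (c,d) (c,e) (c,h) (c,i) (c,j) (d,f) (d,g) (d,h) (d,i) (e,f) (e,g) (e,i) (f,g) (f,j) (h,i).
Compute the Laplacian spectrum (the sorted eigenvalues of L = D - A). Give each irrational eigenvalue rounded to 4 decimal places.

Reading degrees in the order [a, b, c, d, e, f, g, h, i, j] gives [4, 5, 6, 6, 6, 5, 3, 4, 5, 2]; set D = diag(4, 5, 6, 6, 6, 5, 3, 4, 5, 2) and form L = D - A. L is symmetric positive semidefinite, so every eigenvalue is real and nonnegative.

[0, 1.8281, 2.4959, 3.6652, 4.5087, 5.2756, 5.7862, 6.5520, 7.6227, 8.2656]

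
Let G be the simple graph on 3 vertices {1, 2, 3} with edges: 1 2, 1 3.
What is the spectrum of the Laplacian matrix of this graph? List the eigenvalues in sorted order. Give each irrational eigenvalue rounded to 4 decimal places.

With the vertex order [1, 2, 3], the degrees are [2, 1, 1], giving D = diag(2, 1, 1) and L = D - A. Diagonalising L (or applying a numerical eigensolver to the 3x3 matrix) gives the spectrum above. The single zero eigenvalue shows the graph is connected. There is one zero in the spectrum, matching the 1 component. The eigenvalues sum to 4, which equals trace(L) = 2|E|.

[0, 1, 3]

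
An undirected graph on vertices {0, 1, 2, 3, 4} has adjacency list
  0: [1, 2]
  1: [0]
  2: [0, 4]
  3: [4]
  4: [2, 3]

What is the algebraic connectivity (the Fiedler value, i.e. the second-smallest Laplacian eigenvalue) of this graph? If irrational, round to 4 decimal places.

Reading degrees in the order [0, 1, 2, 3, 4] gives [2, 1, 2, 1, 2]; set D = diag(2, 1, 2, 1, 2) and form L = D - A. The smallest Laplacian eigenvalue is always 0. The next one, lambda_2 = 0.3820, measures how hard the graph is to disconnect: larger values mean better connectivity. The largest eigenvalue, 3.6180, is at most the vertex count 5.

0.3820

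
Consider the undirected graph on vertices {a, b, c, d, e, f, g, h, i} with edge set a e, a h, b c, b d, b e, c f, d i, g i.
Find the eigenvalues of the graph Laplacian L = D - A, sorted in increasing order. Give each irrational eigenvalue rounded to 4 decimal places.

[0, 0.1981, 0.3004, 1, 1.5550, 2.2391, 3, 3.2470, 4.4605]

Each diagonal entry of L is the vertex degree and each off-diagonal entry is -1 where an edge is present, 0 otherwise; in the order [a, b, c, d, e, f, g, h, i] the diagonal is [2, 3, 2, 2, 2, 1, 1, 1, 2]. Diagonalising L (or applying a numerical eigensolver to the 9x9 matrix) gives the spectrum above. The eigenvalues sum to 16, which equals trace(L) = 2|E|.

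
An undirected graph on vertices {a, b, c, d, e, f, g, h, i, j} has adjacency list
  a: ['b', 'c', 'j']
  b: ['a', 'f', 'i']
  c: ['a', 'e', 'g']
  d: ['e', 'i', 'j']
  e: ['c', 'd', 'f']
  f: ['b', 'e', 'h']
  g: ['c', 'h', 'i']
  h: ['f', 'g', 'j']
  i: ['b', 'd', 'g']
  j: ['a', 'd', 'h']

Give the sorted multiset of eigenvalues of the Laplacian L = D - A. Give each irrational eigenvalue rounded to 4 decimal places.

[0, 2, 2, 2, 2, 2, 5, 5, 5, 5]

With the vertex order [a, b, c, d, e, f, g, h, i, j], the degrees are [3, 3, 3, 3, 3, 3, 3, 3, 3, 3], giving D = diag(3, 3, 3, 3, 3, 3, 3, 3, 3, 3) and L = D - A. Since every row of L sums to 0, the all-ones vector is in the kernel and 0 is an eigenvalue. The single zero eigenvalue shows the graph is connected. By the matrix-tree theorem the graph has (1/10) * product of the nonzero eigenvalues = 2000 spanning trees.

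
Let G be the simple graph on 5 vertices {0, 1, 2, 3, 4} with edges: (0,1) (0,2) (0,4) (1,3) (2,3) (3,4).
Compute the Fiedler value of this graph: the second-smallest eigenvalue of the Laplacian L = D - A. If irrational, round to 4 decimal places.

With the vertex order [0, 1, 2, 3, 4], the degrees are [3, 2, 2, 3, 2], giving D = diag(3, 2, 2, 3, 2) and L = D - A. The smallest Laplacian eigenvalue is always 0. The next one, lambda_2 = 2, measures how hard the graph is to disconnect: larger values mean better connectivity. There is one zero in the spectrum, matching the 1 component.

2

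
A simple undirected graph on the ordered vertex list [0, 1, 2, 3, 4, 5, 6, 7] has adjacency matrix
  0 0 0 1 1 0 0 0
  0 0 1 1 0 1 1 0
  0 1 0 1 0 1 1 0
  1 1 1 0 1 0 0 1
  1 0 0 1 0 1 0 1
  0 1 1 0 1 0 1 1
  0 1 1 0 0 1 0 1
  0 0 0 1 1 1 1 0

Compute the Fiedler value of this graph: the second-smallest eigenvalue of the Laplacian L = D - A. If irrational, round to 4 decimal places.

1.5196

Reading degrees in the order [0, 1, 2, 3, 4, 5, 6, 7] gives [2, 4, 4, 5, 4, 5, 4, 4]; set D = diag(2, 4, 4, 5, 4, 5, 4, 4) and form L = D - A. Computing the eigenvalues of L and sorting gives [0, 1.5196, 3.1714, 4.3322, 5, 5, 5.9112, 7.0656]. The Fiedler value lambda_2 = 1.5196 is strictly positive, so the graph is connected.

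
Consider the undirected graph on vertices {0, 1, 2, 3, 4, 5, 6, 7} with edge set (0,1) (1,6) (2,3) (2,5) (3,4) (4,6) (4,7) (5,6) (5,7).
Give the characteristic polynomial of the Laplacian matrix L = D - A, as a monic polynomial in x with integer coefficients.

Reading degrees in the order [0, 1, 2, 3, 4, 5, 6, 7] gives [1, 2, 2, 2, 3, 3, 3, 2]; set D = diag(1, 2, 2, 2, 3, 3, 3, 2) and form L = D - A. L has integer entries, so p(x) = det(xI - L) has integer coefficients. Expanding the determinant yields x^8 - 18x^7 + 131x^6 - 496x^5 + 1044x^4 - 1200x^3 + 672x^2 - 128x. The constant term is 0 because L is singular (the all-ones vector lies in its kernel). The eigenvalues sum to 18, which equals trace(L) = 2|E|.

x^8 - 18x^7 + 131x^6 - 496x^5 + 1044x^4 - 1200x^3 + 672x^2 - 128x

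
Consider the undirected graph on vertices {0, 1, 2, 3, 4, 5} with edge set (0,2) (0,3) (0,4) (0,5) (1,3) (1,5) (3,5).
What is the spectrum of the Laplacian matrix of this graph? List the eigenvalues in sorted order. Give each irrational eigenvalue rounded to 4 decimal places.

Reading degrees in the order [0, 1, 2, 3, 4, 5] gives [4, 2, 1, 3, 1, 3]; set D = diag(4, 2, 1, 3, 1, 3) and form L = D - A. L is symmetric positive semidefinite, so every eigenvalue is real and nonnegative. The single zero eigenvalue shows the graph is connected.

[0, 0.7639, 1, 3, 4, 5.2361]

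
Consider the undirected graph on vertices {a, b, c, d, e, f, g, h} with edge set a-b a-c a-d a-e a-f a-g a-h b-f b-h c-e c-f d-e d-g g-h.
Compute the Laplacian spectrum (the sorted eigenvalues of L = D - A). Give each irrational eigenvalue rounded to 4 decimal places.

[0, 1.7530, 1.7530, 3.4450, 3.4450, 4.8019, 4.8019, 8]

Reading degrees in the order [a, b, c, d, e, f, g, h] gives [7, 3, 3, 3, 3, 3, 3, 3]; set D = diag(7, 3, 3, 3, 3, 3, 3, 3) and form L = D - A. The multiplicity of 0 as a Laplacian eigenvalue equals the number of connected components. The single zero eigenvalue shows the graph is connected. The largest eigenvalue, 8, is at most the vertex count 8.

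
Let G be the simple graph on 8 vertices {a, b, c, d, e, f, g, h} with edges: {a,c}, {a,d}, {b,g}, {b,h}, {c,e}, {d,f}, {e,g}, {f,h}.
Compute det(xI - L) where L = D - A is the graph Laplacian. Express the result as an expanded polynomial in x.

x^8 - 16x^7 + 104x^6 - 352x^5 + 660x^4 - 672x^3 + 336x^2 - 64x

Reading degrees in the order [a, b, c, d, e, f, g, h] gives [2, 2, 2, 2, 2, 2, 2, 2]; set D = diag(2, 2, 2, 2, 2, 2, 2, 2) and form L = D - A. Computing det(xI - L) by cofactor expansion (or equivalently via sum-over-permutations) gives x^8 - 16x^7 + 104x^6 - 352x^5 + 660x^4 - 672x^3 + 336x^2 - 64x. Since p(0) = det(-L) = 0, x divides p(x). The eigenvalues sum to 16, which equals trace(L) = 2|E|.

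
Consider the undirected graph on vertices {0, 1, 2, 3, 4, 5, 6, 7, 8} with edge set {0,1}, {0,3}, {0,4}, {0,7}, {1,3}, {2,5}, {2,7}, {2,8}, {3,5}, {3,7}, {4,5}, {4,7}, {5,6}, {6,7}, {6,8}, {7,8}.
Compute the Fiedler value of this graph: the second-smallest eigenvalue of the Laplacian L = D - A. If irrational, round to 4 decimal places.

1.1348

Each diagonal entry of L is the vertex degree and each off-diagonal entry is -1 where an edge is present, 0 otherwise; in the order [0, 1, 2, 3, 4, 5, 6, 7, 8] the diagonal is [4, 2, 3, 4, 3, 4, 3, 6, 3]. Computing the eigenvalues of L and sorting gives [0, 1.1348, 2.3488, 3, 3.4139, 4.0738, 4.7931, 5.7867, 7.4488]. The Fiedler value lambda_2 = 1.1348 is strictly positive, so the graph is connected. There is one zero in the spectrum, matching the 1 component.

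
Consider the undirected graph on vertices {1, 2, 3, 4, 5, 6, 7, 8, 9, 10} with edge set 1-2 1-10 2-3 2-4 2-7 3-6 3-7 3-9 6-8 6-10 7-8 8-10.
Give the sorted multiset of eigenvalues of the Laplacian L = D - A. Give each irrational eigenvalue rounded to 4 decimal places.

Reading degrees in the order [1, 2, 3, 4, 5, 6, 7, 8, 9, 10] gives [2, 4, 4, 1, 0, 3, 3, 3, 1, 3]; set D = diag(2, 4, 4, 1, 0, 3, 3, 3, 1, 3) and form L = D - A. Diagonalising L (or applying a numerical eigensolver to the 10x10 matrix) gives the spectrum above. The 2 zero eigenvalues correspond to the 2 connected components. The eigenvalues sum to 24, which equals trace(L) = 2|E|. The largest eigenvalue, 5.6164, is at most the vertex count 10.

[0, 0, 0.7217, 0.8094, 1.7170, 2.1847, 3.3537, 4.4383, 5.1588, 5.6164]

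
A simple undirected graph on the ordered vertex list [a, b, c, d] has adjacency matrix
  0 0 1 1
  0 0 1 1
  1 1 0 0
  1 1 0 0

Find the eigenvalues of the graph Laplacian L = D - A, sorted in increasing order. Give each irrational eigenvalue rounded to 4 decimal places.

Each diagonal entry of L is the vertex degree and each off-diagonal entry is -1 where an edge is present, 0 otherwise; in the order [a, b, c, d] the diagonal is [2, 2, 2, 2]. The multiplicity of 0 as a Laplacian eigenvalue equals the number of connected components. The single zero eigenvalue shows the graph is connected. The largest eigenvalue, 4, is at most the vertex count 4.

[0, 2, 2, 4]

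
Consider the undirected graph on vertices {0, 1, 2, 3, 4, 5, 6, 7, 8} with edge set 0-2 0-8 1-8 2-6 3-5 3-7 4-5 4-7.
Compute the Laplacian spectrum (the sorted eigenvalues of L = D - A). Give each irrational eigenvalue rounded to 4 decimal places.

[0, 0, 0.3820, 1.3820, 2, 2, 2.6180, 3.6180, 4]

Reading degrees in the order [0, 1, 2, 3, 4, 5, 6, 7, 8] gives [2, 1, 2, 2, 2, 2, 1, 2, 2]; set D = diag(2, 1, 2, 2, 2, 2, 1, 2, 2) and form L = D - A. L is symmetric positive semidefinite, so every eigenvalue is real and nonnegative. The 2 zero eigenvalues correspond to the 2 connected components. The largest eigenvalue, 4, is at most the vertex count 9.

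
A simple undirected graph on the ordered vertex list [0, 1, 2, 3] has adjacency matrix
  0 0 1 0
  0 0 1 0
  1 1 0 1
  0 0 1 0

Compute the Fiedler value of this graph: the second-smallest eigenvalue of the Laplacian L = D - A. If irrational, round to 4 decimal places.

1

Reading degrees in the order [0, 1, 2, 3] gives [1, 1, 3, 1]; set D = diag(1, 1, 3, 1) and form L = D - A. The smallest Laplacian eigenvalue is always 0. The next one, lambda_2 = 1, measures how hard the graph is to disconnect: larger values mean better connectivity. The eigenvalues sum to 6, which equals trace(L) = 2|E|.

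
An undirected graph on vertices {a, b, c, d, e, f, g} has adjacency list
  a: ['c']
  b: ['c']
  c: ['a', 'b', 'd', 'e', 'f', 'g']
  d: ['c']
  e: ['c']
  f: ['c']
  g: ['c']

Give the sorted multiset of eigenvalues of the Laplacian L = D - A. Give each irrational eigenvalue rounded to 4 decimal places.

[0, 1, 1, 1, 1, 1, 7]

Each diagonal entry of L is the vertex degree and each off-diagonal entry is -1 where an edge is present, 0 otherwise; in the order [a, b, c, d, e, f, g] the diagonal is [1, 1, 6, 1, 1, 1, 1]. L is symmetric positive semidefinite, so every eigenvalue is real and nonnegative. The single zero eigenvalue shows the graph is connected.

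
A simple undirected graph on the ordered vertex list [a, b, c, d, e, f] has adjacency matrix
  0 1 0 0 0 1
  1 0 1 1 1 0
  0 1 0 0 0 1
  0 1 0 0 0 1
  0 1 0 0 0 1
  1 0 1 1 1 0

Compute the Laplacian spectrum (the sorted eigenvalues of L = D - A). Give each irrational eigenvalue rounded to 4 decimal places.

[0, 2, 2, 2, 4, 6]

Reading degrees in the order [a, b, c, d, e, f] gives [2, 4, 2, 2, 2, 4]; set D = diag(2, 4, 2, 2, 2, 4) and form L = D - A. Since every row of L sums to 0, the all-ones vector is in the kernel and 0 is an eigenvalue. The largest eigenvalue, 6, is at most the vertex count 6.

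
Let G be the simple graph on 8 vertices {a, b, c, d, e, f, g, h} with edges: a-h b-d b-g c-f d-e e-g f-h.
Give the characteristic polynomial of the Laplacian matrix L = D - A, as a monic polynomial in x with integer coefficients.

With the vertex order [a, b, c, d, e, f, g, h], the degrees are [1, 2, 1, 2, 2, 2, 2, 2], giving D = diag(1, 2, 1, 2, 2, 2, 2, 2) and L = D - A. L has integer entries, so p(x) = det(xI - L) has integer coefficients. Expanding the determinant yields x^8 - 14x^7 + 78x^6 - 220x^5 + 328x^4 - 240x^3 + 64x^2. The constant term is 0 because L is singular (the all-ones vector lies in its kernel). There are 2 zeros in the spectrum, matching the 2 components.

x^8 - 14x^7 + 78x^6 - 220x^5 + 328x^4 - 240x^3 + 64x^2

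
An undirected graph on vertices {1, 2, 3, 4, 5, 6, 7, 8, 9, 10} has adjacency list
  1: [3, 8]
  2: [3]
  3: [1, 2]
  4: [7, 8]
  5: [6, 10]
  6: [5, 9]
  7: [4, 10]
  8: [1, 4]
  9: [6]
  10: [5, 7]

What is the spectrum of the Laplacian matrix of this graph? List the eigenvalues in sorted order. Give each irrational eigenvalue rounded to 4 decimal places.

With the vertex order [1, 2, 3, 4, 5, 6, 7, 8, 9, 10], the degrees are [2, 1, 2, 2, 2, 2, 2, 2, 1, 2], giving D = diag(2, 1, 2, 2, 2, 2, 2, 2, 1, 2) and L = D - A. Diagonalising L (or applying a numerical eigensolver to the 10x10 matrix) gives the spectrum above. The largest eigenvalue, 3.9021, is at most the vertex count 10.

[0, 0.0979, 0.3820, 0.8244, 1.3820, 2, 2.6180, 3.1756, 3.6180, 3.9021]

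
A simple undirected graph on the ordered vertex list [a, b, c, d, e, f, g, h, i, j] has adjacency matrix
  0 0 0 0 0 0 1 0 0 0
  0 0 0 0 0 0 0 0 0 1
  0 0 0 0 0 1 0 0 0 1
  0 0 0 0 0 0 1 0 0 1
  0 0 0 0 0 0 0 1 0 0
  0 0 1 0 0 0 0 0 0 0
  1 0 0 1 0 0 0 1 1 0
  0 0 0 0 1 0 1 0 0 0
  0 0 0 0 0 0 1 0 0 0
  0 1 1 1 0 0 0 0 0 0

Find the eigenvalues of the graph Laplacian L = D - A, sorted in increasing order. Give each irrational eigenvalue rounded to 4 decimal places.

Each diagonal entry of L is the vertex degree and each off-diagonal entry is -1 where an edge is present, 0 otherwise; in the order [a, b, c, d, e, f, g, h, i, j] the diagonal is [1, 1, 2, 2, 1, 1, 4, 2, 1, 3]. Diagonalising L (or applying a numerical eigensolver to the 10x10 matrix) gives the spectrum above. There is one zero in the spectrum, matching the 1 component.

[0, 0.1626, 0.5188, 0.6270, 1, 1.5072, 2.3111, 2.5027, 4.1701, 5.2005]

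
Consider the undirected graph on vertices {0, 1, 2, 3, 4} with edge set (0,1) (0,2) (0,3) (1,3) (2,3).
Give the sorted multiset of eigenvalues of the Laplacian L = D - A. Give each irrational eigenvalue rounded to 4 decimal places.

Reading degrees in the order [0, 1, 2, 3, 4] gives [3, 2, 2, 3, 0]; set D = diag(3, 2, 2, 3, 0) and form L = D - A. Diagonalising L (or applying a numerical eigensolver to the 5x5 matrix) gives the spectrum above. The 2 zero eigenvalues correspond to the 2 connected components. There are 2 zeros in the spectrum, matching the 2 components. The eigenvalues sum to 10, which equals trace(L) = 2|E|.

[0, 0, 2, 4, 4]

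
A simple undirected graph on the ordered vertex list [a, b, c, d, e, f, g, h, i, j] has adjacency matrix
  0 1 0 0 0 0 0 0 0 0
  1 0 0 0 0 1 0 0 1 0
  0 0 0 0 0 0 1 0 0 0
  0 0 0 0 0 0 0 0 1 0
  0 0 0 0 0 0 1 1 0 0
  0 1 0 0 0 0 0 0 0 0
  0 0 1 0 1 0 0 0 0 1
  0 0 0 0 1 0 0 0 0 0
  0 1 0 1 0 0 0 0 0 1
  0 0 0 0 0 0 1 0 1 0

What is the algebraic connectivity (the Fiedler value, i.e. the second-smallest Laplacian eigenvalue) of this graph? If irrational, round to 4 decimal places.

With the vertex order [a, b, c, d, e, f, g, h, i, j], the degrees are [1, 3, 1, 1, 2, 1, 3, 1, 3, 2], giving D = diag(1, 3, 1, 1, 2, 1, 3, 1, 3, 2) and L = D - A. The smallest Laplacian eigenvalue is always 0. The next one, lambda_2 = 0.1487, measures how hard the graph is to disconnect: larger values mean better connectivity. There is one zero in the spectrum, matching the 1 component.

0.1487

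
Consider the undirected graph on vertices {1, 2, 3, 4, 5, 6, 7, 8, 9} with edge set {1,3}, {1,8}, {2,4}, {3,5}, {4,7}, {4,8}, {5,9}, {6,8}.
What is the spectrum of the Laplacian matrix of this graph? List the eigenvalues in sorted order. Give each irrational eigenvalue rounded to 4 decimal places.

Each diagonal entry of L is the vertex degree and each off-diagonal entry is -1 where an edge is present, 0 otherwise; in the order [1, 2, 3, 4, 5, 6, 7, 8, 9] the diagonal is [2, 1, 2, 3, 2, 1, 1, 3, 1]. Since every row of L sums to 0, the all-ones vector is in the kernel and 0 is an eigenvalue. The largest eigenvalue, 4.6437, is at most the vertex count 9. There is one zero in the spectrum, matching the 1 component.

[0, 0.1627, 0.5321, 1, 1, 2.0892, 3, 3.5723, 4.6437]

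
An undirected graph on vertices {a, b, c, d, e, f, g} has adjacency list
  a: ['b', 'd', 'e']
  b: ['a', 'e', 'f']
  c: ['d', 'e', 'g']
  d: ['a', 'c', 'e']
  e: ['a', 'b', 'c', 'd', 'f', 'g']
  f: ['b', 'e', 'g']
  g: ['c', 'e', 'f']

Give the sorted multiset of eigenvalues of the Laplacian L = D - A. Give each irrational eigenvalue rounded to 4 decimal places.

Each diagonal entry of L is the vertex degree and each off-diagonal entry is -1 where an edge is present, 0 otherwise; in the order [a, b, c, d, e, f, g] the diagonal is [3, 3, 3, 3, 6, 3, 3]. L is symmetric positive semidefinite, so every eigenvalue is real and nonnegative. The single zero eigenvalue shows the graph is connected.

[0, 2, 2, 4, 4, 5, 7]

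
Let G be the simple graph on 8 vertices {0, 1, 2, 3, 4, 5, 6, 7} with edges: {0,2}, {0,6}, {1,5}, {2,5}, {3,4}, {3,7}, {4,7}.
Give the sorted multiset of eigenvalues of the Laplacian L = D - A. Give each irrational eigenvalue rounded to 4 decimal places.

[0, 0, 0.3820, 1.3820, 2.6180, 3, 3, 3.6180]

Each diagonal entry of L is the vertex degree and each off-diagonal entry is -1 where an edge is present, 0 otherwise; in the order [0, 1, 2, 3, 4, 5, 6, 7] the diagonal is [2, 1, 2, 2, 2, 2, 1, 2]. The multiplicity of 0 as a Laplacian eigenvalue equals the number of connected components. The 2 zero eigenvalues correspond to the 2 connected components. There are 2 zeros in the spectrum, matching the 2 components.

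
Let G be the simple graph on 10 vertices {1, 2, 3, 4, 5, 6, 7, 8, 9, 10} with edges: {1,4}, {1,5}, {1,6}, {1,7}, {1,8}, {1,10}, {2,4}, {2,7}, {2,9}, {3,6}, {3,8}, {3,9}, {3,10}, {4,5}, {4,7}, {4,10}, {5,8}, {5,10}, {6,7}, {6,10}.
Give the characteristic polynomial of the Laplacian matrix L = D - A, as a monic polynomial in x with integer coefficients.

x^10 - 40x^9 + 694x^8 - 6840x^7 + 42099x^6 - 167328x^5 + 428087x^4 - 677236x^3 + 598577x^2 - 224090x

With the vertex order [1, 2, 3, 4, 5, 6, 7, 8, 9, 10], the degrees are [6, 3, 4, 5, 4, 4, 4, 3, 2, 5], giving D = diag(6, 3, 4, 5, 4, 4, 4, 3, 2, 5) and L = D - A. L has integer entries, so p(x) = det(xI - L) has integer coefficients. Expanding the determinant yields x^10 - 40x^9 + 694x^8 - 6840x^7 + 42099x^6 - 167328x^5 + 428087x^4 - 677236x^3 + 598577x^2 - 224090x. Since p(0) = det(-L) = 0, x divides p(x). The eigenvalues sum to 40, which equals trace(L) = 2|E|.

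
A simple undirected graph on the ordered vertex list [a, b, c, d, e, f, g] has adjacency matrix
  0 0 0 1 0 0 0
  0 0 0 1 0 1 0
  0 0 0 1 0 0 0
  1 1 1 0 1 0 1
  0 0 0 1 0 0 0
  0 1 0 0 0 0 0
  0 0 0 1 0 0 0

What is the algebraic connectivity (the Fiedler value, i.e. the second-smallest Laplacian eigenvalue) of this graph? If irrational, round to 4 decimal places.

0.4659

With the vertex order [a, b, c, d, e, f, g], the degrees are [1, 2, 1, 5, 1, 1, 1], giving D = diag(1, 2, 1, 5, 1, 1, 1) and L = D - A. Computing the eigenvalues of L and sorting gives [0, 0.4659, 1, 1, 1, 2.4827, 6.0514]. The Fiedler value lambda_2 = 0.4659 is strictly positive, so the graph is connected. The largest eigenvalue, 6.0514, is at most the vertex count 7. By the matrix-tree theorem the graph has (1/7) * product of the nonzero eigenvalues = 1 spanning tree.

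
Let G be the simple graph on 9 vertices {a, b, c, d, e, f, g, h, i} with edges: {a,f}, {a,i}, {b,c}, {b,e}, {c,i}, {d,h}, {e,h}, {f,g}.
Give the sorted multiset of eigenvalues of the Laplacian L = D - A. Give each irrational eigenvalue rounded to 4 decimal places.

Each diagonal entry of L is the vertex degree and each off-diagonal entry is -1 where an edge is present, 0 otherwise; in the order [a, b, c, d, e, f, g, h, i] the diagonal is [2, 2, 2, 1, 2, 2, 1, 2, 2]. Diagonalising L (or applying a numerical eigensolver to the 9x9 matrix) gives the spectrum above. The single zero eigenvalue shows the graph is connected. The eigenvalues sum to 16, which equals trace(L) = 2|E|.

[0, 0.1206, 0.4679, 1, 1.6527, 2.3473, 3, 3.5321, 3.8794]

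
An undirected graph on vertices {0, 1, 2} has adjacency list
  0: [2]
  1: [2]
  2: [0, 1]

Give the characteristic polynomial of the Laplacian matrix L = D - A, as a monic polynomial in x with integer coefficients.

x^3 - 4x^2 + 3x

With the vertex order [0, 1, 2], the degrees are [1, 1, 2], giving D = diag(1, 1, 2) and L = D - A. L has integer entries, so p(x) = det(xI - L) has integer coefficients. Expanding the determinant yields x^3 - 4x^2 + 3x. The coefficient of x^2 equals -trace(L) = -4, matching the sum of degrees. There is one zero in the spectrum, matching the 1 component.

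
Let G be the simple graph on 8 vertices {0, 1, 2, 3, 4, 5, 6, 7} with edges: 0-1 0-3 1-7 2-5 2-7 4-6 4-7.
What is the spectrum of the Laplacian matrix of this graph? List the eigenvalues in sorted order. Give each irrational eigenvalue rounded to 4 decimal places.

[0, 0.2434, 0.3820, 1.1798, 2, 2.6180, 3.1386, 4.4383]

With the vertex order [0, 1, 2, 3, 4, 5, 6, 7], the degrees are [2, 2, 2, 1, 2, 1, 1, 3], giving D = diag(2, 2, 2, 1, 2, 1, 1, 3) and L = D - A. Diagonalising L (or applying a numerical eigensolver to the 8x8 matrix) gives the spectrum above.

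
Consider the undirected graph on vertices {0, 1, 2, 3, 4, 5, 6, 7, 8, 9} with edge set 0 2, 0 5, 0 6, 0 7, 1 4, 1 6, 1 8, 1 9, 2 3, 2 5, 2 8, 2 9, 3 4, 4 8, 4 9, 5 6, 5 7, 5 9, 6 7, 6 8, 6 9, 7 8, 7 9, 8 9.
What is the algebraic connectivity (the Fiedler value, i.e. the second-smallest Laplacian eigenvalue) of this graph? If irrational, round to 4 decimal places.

With the vertex order [0, 1, 2, 3, 4, 5, 6, 7, 8, 9], the degrees are [4, 4, 5, 2, 4, 5, 6, 5, 6, 7], giving D = diag(4, 4, 5, 2, 4, 5, 6, 5, 6, 7) and L = D - A. The smallest Laplacian eigenvalue is always 0. The next one, lambda_2 = 1.6116, measures how hard the graph is to disconnect: larger values mean better connectivity.

1.6116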